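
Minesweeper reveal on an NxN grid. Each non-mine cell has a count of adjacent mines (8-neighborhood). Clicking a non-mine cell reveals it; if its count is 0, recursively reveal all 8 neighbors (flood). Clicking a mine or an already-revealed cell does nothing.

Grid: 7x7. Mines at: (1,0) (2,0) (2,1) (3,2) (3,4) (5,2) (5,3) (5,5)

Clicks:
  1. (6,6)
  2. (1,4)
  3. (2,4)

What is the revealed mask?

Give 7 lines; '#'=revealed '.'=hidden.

Answer: .######
.######
..#####
.....##
.....##
.......
......#

Derivation:
Click 1 (6,6) count=1: revealed 1 new [(6,6)] -> total=1
Click 2 (1,4) count=0: revealed 21 new [(0,1) (0,2) (0,3) (0,4) (0,5) (0,6) (1,1) (1,2) (1,3) (1,4) (1,5) (1,6) (2,2) (2,3) (2,4) (2,5) (2,6) (3,5) (3,6) (4,5) (4,6)] -> total=22
Click 3 (2,4) count=1: revealed 0 new [(none)] -> total=22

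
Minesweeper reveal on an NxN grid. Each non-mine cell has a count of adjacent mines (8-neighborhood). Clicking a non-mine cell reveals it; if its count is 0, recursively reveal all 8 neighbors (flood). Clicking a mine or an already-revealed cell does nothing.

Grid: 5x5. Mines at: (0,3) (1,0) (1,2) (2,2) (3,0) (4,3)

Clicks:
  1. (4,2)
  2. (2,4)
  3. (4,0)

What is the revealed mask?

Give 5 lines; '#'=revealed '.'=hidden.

Answer: .....
...##
...##
...##
#.#..

Derivation:
Click 1 (4,2) count=1: revealed 1 new [(4,2)] -> total=1
Click 2 (2,4) count=0: revealed 6 new [(1,3) (1,4) (2,3) (2,4) (3,3) (3,4)] -> total=7
Click 3 (4,0) count=1: revealed 1 new [(4,0)] -> total=8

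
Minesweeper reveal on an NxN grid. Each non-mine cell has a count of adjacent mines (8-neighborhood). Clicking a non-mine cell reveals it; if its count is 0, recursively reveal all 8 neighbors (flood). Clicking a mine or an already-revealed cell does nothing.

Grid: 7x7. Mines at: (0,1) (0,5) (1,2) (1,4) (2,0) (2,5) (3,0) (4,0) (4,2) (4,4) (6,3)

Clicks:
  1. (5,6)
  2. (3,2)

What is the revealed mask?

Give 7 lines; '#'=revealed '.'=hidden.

Click 1 (5,6) count=0: revealed 10 new [(3,5) (3,6) (4,5) (4,6) (5,4) (5,5) (5,6) (6,4) (6,5) (6,6)] -> total=10
Click 2 (3,2) count=1: revealed 1 new [(3,2)] -> total=11

Answer: .......
.......
.......
..#..##
.....##
....###
....###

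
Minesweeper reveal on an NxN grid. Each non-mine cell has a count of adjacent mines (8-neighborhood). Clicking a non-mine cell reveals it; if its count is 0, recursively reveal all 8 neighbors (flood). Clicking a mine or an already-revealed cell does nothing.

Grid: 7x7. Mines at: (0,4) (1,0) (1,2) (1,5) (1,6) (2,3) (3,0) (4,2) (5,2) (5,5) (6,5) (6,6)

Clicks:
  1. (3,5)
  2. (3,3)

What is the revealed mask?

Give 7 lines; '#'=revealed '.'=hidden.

Answer: .......
.......
....###
...####
....###
.......
.......

Derivation:
Click 1 (3,5) count=0: revealed 9 new [(2,4) (2,5) (2,6) (3,4) (3,5) (3,6) (4,4) (4,5) (4,6)] -> total=9
Click 2 (3,3) count=2: revealed 1 new [(3,3)] -> total=10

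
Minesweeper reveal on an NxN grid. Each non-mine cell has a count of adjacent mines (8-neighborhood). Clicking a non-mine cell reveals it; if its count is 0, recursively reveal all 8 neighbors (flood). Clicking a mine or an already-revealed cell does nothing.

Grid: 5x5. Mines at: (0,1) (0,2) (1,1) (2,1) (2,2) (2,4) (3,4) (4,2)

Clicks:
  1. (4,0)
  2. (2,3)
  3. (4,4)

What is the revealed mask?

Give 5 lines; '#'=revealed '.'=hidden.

Answer: .....
.....
...#.
##...
##..#

Derivation:
Click 1 (4,0) count=0: revealed 4 new [(3,0) (3,1) (4,0) (4,1)] -> total=4
Click 2 (2,3) count=3: revealed 1 new [(2,3)] -> total=5
Click 3 (4,4) count=1: revealed 1 new [(4,4)] -> total=6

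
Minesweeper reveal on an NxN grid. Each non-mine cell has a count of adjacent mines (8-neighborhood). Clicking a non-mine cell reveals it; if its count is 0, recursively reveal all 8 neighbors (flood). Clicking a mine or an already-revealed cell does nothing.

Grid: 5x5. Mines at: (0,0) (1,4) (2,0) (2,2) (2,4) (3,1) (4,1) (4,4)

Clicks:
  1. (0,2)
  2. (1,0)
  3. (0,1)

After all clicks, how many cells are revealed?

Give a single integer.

Click 1 (0,2) count=0: revealed 6 new [(0,1) (0,2) (0,3) (1,1) (1,2) (1,3)] -> total=6
Click 2 (1,0) count=2: revealed 1 new [(1,0)] -> total=7
Click 3 (0,1) count=1: revealed 0 new [(none)] -> total=7

Answer: 7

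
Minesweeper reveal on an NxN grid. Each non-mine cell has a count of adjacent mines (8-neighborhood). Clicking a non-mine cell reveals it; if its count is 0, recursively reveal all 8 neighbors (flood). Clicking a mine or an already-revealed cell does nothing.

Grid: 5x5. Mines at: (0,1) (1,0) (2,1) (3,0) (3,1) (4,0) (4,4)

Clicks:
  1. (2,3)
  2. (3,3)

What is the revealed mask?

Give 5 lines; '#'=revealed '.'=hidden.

Answer: ..###
..###
..###
..###
.....

Derivation:
Click 1 (2,3) count=0: revealed 12 new [(0,2) (0,3) (0,4) (1,2) (1,3) (1,4) (2,2) (2,3) (2,4) (3,2) (3,3) (3,4)] -> total=12
Click 2 (3,3) count=1: revealed 0 new [(none)] -> total=12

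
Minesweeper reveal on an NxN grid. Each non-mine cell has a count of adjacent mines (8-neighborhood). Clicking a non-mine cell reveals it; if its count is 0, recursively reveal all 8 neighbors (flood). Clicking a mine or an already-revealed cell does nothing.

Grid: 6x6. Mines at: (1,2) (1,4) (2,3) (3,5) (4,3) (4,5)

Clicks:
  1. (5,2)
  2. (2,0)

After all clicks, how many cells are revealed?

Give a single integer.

Answer: 16

Derivation:
Click 1 (5,2) count=1: revealed 1 new [(5,2)] -> total=1
Click 2 (2,0) count=0: revealed 15 new [(0,0) (0,1) (1,0) (1,1) (2,0) (2,1) (2,2) (3,0) (3,1) (3,2) (4,0) (4,1) (4,2) (5,0) (5,1)] -> total=16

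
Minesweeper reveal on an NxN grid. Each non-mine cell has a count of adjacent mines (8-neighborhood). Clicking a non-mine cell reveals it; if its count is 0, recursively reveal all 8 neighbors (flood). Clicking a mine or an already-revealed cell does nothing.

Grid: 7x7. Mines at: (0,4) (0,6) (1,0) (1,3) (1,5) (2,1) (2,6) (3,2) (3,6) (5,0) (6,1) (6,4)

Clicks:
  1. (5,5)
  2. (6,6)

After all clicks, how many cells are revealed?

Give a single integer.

Answer: 6

Derivation:
Click 1 (5,5) count=1: revealed 1 new [(5,5)] -> total=1
Click 2 (6,6) count=0: revealed 5 new [(4,5) (4,6) (5,6) (6,5) (6,6)] -> total=6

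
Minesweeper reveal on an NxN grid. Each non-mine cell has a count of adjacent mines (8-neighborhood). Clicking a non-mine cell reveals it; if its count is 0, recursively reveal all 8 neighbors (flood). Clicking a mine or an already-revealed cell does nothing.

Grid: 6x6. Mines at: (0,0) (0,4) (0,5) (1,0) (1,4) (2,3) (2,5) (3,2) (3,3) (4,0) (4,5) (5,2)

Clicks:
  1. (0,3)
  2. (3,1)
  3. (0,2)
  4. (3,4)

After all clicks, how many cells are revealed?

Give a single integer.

Click 1 (0,3) count=2: revealed 1 new [(0,3)] -> total=1
Click 2 (3,1) count=2: revealed 1 new [(3,1)] -> total=2
Click 3 (0,2) count=0: revealed 5 new [(0,1) (0,2) (1,1) (1,2) (1,3)] -> total=7
Click 4 (3,4) count=4: revealed 1 new [(3,4)] -> total=8

Answer: 8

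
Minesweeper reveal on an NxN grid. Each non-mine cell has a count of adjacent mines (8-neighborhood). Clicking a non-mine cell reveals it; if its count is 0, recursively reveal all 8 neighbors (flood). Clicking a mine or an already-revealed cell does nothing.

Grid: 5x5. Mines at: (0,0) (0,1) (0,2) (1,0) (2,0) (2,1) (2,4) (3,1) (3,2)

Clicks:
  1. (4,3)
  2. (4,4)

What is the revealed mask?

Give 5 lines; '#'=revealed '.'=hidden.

Answer: .....
.....
.....
...##
...##

Derivation:
Click 1 (4,3) count=1: revealed 1 new [(4,3)] -> total=1
Click 2 (4,4) count=0: revealed 3 new [(3,3) (3,4) (4,4)] -> total=4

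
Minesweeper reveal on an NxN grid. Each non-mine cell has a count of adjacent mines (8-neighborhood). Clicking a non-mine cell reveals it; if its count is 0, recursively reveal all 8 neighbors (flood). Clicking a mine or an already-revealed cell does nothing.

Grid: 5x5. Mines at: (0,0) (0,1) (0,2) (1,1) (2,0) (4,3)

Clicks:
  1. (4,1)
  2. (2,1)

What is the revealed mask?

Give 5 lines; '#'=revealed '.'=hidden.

Answer: .....
.....
.#...
###..
###..

Derivation:
Click 1 (4,1) count=0: revealed 6 new [(3,0) (3,1) (3,2) (4,0) (4,1) (4,2)] -> total=6
Click 2 (2,1) count=2: revealed 1 new [(2,1)] -> total=7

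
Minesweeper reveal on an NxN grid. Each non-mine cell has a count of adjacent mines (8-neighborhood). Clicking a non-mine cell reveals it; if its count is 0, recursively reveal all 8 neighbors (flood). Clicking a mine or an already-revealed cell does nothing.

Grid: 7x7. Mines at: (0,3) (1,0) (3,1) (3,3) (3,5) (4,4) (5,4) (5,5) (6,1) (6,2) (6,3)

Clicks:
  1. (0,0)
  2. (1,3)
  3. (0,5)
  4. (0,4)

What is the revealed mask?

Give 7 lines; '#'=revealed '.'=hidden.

Answer: #...###
...####
....###
.......
.......
.......
.......

Derivation:
Click 1 (0,0) count=1: revealed 1 new [(0,0)] -> total=1
Click 2 (1,3) count=1: revealed 1 new [(1,3)] -> total=2
Click 3 (0,5) count=0: revealed 9 new [(0,4) (0,5) (0,6) (1,4) (1,5) (1,6) (2,4) (2,5) (2,6)] -> total=11
Click 4 (0,4) count=1: revealed 0 new [(none)] -> total=11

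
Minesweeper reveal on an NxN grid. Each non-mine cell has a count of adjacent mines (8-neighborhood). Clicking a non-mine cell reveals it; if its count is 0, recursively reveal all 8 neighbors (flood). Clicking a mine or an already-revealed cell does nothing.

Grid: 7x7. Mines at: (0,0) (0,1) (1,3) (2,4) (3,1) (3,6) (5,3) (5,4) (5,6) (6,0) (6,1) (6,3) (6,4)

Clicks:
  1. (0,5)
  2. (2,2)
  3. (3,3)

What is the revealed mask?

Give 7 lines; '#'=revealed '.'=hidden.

Answer: ....###
....###
..#..##
...#...
.......
.......
.......

Derivation:
Click 1 (0,5) count=0: revealed 8 new [(0,4) (0,5) (0,6) (1,4) (1,5) (1,6) (2,5) (2,6)] -> total=8
Click 2 (2,2) count=2: revealed 1 new [(2,2)] -> total=9
Click 3 (3,3) count=1: revealed 1 new [(3,3)] -> total=10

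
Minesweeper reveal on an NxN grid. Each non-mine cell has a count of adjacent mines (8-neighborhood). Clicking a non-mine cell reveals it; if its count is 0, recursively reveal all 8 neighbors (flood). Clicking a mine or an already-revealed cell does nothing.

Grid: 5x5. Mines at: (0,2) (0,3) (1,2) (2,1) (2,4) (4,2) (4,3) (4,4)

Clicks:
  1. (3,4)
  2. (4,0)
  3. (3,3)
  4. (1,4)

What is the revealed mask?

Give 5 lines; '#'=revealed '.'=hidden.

Answer: .....
....#
.....
##.##
##...

Derivation:
Click 1 (3,4) count=3: revealed 1 new [(3,4)] -> total=1
Click 2 (4,0) count=0: revealed 4 new [(3,0) (3,1) (4,0) (4,1)] -> total=5
Click 3 (3,3) count=4: revealed 1 new [(3,3)] -> total=6
Click 4 (1,4) count=2: revealed 1 new [(1,4)] -> total=7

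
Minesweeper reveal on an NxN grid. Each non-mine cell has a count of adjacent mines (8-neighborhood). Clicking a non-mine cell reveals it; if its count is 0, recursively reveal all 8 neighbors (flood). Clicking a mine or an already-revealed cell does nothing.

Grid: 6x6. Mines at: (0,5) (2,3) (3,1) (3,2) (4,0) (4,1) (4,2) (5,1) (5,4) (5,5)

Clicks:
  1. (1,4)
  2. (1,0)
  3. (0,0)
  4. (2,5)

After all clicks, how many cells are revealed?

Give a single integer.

Answer: 20

Derivation:
Click 1 (1,4) count=2: revealed 1 new [(1,4)] -> total=1
Click 2 (1,0) count=0: revealed 12 new [(0,0) (0,1) (0,2) (0,3) (0,4) (1,0) (1,1) (1,2) (1,3) (2,0) (2,1) (2,2)] -> total=13
Click 3 (0,0) count=0: revealed 0 new [(none)] -> total=13
Click 4 (2,5) count=0: revealed 7 new [(1,5) (2,4) (2,5) (3,4) (3,5) (4,4) (4,5)] -> total=20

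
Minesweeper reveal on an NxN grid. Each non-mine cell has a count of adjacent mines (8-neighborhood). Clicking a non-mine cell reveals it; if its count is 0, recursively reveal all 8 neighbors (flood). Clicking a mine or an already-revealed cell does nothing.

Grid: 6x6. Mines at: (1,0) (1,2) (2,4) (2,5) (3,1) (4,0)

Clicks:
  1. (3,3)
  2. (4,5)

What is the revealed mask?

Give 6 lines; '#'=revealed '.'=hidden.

Answer: ......
......
......
..####
.#####
.#####

Derivation:
Click 1 (3,3) count=1: revealed 1 new [(3,3)] -> total=1
Click 2 (4,5) count=0: revealed 13 new [(3,2) (3,4) (3,5) (4,1) (4,2) (4,3) (4,4) (4,5) (5,1) (5,2) (5,3) (5,4) (5,5)] -> total=14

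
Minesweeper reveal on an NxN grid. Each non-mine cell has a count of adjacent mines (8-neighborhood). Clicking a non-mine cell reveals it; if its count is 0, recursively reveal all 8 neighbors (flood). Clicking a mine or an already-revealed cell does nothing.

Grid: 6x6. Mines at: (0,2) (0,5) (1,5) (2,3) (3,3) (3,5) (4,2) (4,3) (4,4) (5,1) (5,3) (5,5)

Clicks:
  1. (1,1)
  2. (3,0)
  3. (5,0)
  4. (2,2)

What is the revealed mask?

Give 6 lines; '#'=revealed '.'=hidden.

Answer: ##....
###...
###...
###...
##....
#.....

Derivation:
Click 1 (1,1) count=1: revealed 1 new [(1,1)] -> total=1
Click 2 (3,0) count=0: revealed 12 new [(0,0) (0,1) (1,0) (1,2) (2,0) (2,1) (2,2) (3,0) (3,1) (3,2) (4,0) (4,1)] -> total=13
Click 3 (5,0) count=1: revealed 1 new [(5,0)] -> total=14
Click 4 (2,2) count=2: revealed 0 new [(none)] -> total=14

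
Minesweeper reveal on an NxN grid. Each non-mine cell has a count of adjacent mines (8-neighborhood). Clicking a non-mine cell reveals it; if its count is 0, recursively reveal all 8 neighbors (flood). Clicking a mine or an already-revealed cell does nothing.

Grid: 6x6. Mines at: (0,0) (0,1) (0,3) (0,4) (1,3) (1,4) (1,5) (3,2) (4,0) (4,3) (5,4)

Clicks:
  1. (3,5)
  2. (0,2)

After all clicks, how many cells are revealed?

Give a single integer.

Answer: 7

Derivation:
Click 1 (3,5) count=0: revealed 6 new [(2,4) (2,5) (3,4) (3,5) (4,4) (4,5)] -> total=6
Click 2 (0,2) count=3: revealed 1 new [(0,2)] -> total=7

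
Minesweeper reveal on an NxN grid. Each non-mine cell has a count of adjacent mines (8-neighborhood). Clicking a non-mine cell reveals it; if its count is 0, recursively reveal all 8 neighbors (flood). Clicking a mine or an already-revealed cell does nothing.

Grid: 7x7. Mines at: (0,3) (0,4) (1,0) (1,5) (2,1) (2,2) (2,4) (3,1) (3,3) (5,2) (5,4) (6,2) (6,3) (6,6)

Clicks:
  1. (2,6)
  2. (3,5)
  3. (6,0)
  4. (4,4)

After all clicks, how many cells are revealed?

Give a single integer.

Answer: 9

Derivation:
Click 1 (2,6) count=1: revealed 1 new [(2,6)] -> total=1
Click 2 (3,5) count=1: revealed 1 new [(3,5)] -> total=2
Click 3 (6,0) count=0: revealed 6 new [(4,0) (4,1) (5,0) (5,1) (6,0) (6,1)] -> total=8
Click 4 (4,4) count=2: revealed 1 new [(4,4)] -> total=9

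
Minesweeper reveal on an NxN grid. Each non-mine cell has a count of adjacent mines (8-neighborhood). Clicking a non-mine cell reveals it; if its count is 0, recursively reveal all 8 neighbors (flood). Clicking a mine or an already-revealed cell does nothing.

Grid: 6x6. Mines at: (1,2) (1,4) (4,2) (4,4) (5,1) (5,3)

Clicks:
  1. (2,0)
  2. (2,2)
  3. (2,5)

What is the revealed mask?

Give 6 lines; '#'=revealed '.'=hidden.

Answer: ##....
##....
###..#
##....
##....
......

Derivation:
Click 1 (2,0) count=0: revealed 10 new [(0,0) (0,1) (1,0) (1,1) (2,0) (2,1) (3,0) (3,1) (4,0) (4,1)] -> total=10
Click 2 (2,2) count=1: revealed 1 new [(2,2)] -> total=11
Click 3 (2,5) count=1: revealed 1 new [(2,5)] -> total=12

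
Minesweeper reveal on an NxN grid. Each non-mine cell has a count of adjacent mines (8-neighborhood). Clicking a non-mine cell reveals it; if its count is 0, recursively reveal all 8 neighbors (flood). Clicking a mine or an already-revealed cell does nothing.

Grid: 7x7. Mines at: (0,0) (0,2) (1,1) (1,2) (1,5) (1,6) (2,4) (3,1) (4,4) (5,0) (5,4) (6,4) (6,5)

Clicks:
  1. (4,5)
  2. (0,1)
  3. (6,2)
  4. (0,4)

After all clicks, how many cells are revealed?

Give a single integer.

Click 1 (4,5) count=2: revealed 1 new [(4,5)] -> total=1
Click 2 (0,1) count=4: revealed 1 new [(0,1)] -> total=2
Click 3 (6,2) count=0: revealed 9 new [(4,1) (4,2) (4,3) (5,1) (5,2) (5,3) (6,1) (6,2) (6,3)] -> total=11
Click 4 (0,4) count=1: revealed 1 new [(0,4)] -> total=12

Answer: 12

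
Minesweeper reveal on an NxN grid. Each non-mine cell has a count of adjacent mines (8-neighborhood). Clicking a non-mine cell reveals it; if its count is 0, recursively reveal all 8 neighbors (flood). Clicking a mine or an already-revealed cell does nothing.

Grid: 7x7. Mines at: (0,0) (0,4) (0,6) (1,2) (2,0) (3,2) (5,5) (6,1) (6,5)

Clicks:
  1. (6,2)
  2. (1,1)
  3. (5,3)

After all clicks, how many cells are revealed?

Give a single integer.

Click 1 (6,2) count=1: revealed 1 new [(6,2)] -> total=1
Click 2 (1,1) count=3: revealed 1 new [(1,1)] -> total=2
Click 3 (5,3) count=0: revealed 8 new [(4,2) (4,3) (4,4) (5,2) (5,3) (5,4) (6,3) (6,4)] -> total=10

Answer: 10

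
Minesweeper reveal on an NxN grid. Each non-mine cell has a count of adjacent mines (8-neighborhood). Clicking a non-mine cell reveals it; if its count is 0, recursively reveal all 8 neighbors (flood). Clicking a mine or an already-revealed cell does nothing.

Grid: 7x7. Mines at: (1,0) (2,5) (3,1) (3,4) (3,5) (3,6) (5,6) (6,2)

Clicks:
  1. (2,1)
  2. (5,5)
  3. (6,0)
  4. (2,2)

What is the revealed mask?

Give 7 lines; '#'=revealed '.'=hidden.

Click 1 (2,1) count=2: revealed 1 new [(2,1)] -> total=1
Click 2 (5,5) count=1: revealed 1 new [(5,5)] -> total=2
Click 3 (6,0) count=0: revealed 6 new [(4,0) (4,1) (5,0) (5,1) (6,0) (6,1)] -> total=8
Click 4 (2,2) count=1: revealed 1 new [(2,2)] -> total=9

Answer: .......
.......
.##....
.......
##.....
##...#.
##.....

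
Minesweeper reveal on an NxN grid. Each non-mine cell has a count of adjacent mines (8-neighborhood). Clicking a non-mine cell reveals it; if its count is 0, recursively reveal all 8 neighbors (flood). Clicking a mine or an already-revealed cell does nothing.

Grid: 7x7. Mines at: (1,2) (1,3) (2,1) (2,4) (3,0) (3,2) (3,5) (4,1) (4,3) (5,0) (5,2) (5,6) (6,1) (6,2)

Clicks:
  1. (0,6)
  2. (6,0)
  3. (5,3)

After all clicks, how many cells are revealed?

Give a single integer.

Click 1 (0,6) count=0: revealed 8 new [(0,4) (0,5) (0,6) (1,4) (1,5) (1,6) (2,5) (2,6)] -> total=8
Click 2 (6,0) count=2: revealed 1 new [(6,0)] -> total=9
Click 3 (5,3) count=3: revealed 1 new [(5,3)] -> total=10

Answer: 10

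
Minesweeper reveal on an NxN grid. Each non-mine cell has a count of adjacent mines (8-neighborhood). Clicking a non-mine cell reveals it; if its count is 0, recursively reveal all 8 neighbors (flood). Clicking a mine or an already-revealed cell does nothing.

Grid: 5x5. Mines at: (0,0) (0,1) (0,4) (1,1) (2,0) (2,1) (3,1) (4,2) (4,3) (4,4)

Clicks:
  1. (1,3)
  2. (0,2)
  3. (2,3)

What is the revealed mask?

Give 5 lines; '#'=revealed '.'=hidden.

Answer: ..#..
..###
..###
..###
.....

Derivation:
Click 1 (1,3) count=1: revealed 1 new [(1,3)] -> total=1
Click 2 (0,2) count=2: revealed 1 new [(0,2)] -> total=2
Click 3 (2,3) count=0: revealed 8 new [(1,2) (1,4) (2,2) (2,3) (2,4) (3,2) (3,3) (3,4)] -> total=10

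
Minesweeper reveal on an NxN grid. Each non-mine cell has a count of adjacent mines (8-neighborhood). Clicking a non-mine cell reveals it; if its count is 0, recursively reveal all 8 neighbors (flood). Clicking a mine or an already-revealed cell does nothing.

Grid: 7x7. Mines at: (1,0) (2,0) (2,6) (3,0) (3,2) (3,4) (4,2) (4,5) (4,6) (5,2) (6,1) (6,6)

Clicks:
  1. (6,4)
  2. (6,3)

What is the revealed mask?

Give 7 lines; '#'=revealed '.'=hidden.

Answer: .......
.......
.......
.......
.......
...###.
...###.

Derivation:
Click 1 (6,4) count=0: revealed 6 new [(5,3) (5,4) (5,5) (6,3) (6,4) (6,5)] -> total=6
Click 2 (6,3) count=1: revealed 0 new [(none)] -> total=6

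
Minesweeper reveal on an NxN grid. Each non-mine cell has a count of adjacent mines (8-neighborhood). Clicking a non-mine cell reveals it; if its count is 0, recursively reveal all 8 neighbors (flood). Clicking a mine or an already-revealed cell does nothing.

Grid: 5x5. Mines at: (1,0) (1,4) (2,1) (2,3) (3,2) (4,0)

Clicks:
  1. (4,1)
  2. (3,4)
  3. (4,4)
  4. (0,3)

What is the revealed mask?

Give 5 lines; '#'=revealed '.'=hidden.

Answer: ...#.
.....
.....
...##
.#.##

Derivation:
Click 1 (4,1) count=2: revealed 1 new [(4,1)] -> total=1
Click 2 (3,4) count=1: revealed 1 new [(3,4)] -> total=2
Click 3 (4,4) count=0: revealed 3 new [(3,3) (4,3) (4,4)] -> total=5
Click 4 (0,3) count=1: revealed 1 new [(0,3)] -> total=6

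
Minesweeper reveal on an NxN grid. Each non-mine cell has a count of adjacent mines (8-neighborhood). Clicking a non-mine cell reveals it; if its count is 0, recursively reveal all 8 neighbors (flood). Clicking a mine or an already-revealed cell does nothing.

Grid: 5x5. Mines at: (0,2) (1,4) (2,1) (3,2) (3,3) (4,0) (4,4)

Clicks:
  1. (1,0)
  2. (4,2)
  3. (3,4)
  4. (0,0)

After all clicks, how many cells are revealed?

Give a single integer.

Answer: 6

Derivation:
Click 1 (1,0) count=1: revealed 1 new [(1,0)] -> total=1
Click 2 (4,2) count=2: revealed 1 new [(4,2)] -> total=2
Click 3 (3,4) count=2: revealed 1 new [(3,4)] -> total=3
Click 4 (0,0) count=0: revealed 3 new [(0,0) (0,1) (1,1)] -> total=6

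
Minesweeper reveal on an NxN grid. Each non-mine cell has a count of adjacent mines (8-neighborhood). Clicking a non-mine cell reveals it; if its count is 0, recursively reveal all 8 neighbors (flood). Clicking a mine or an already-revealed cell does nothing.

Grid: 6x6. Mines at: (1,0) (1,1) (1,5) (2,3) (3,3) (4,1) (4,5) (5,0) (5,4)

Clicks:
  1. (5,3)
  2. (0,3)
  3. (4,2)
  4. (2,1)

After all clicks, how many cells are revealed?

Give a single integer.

Answer: 9

Derivation:
Click 1 (5,3) count=1: revealed 1 new [(5,3)] -> total=1
Click 2 (0,3) count=0: revealed 6 new [(0,2) (0,3) (0,4) (1,2) (1,3) (1,4)] -> total=7
Click 3 (4,2) count=2: revealed 1 new [(4,2)] -> total=8
Click 4 (2,1) count=2: revealed 1 new [(2,1)] -> total=9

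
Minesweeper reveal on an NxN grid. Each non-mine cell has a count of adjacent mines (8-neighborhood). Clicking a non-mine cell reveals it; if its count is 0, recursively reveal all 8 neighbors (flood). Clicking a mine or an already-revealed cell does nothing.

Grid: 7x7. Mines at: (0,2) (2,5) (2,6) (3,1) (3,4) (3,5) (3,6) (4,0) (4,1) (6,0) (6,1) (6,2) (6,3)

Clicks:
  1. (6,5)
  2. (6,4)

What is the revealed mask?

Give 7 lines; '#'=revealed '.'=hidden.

Click 1 (6,5) count=0: revealed 9 new [(4,4) (4,5) (4,6) (5,4) (5,5) (5,6) (6,4) (6,5) (6,6)] -> total=9
Click 2 (6,4) count=1: revealed 0 new [(none)] -> total=9

Answer: .......
.......
.......
.......
....###
....###
....###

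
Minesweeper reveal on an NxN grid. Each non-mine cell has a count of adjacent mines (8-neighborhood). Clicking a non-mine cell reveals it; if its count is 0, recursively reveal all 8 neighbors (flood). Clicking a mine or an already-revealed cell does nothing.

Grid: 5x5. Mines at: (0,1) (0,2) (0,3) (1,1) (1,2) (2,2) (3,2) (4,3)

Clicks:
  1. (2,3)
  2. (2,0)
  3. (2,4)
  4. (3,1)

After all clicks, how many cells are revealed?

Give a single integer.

Answer: 8

Derivation:
Click 1 (2,3) count=3: revealed 1 new [(2,3)] -> total=1
Click 2 (2,0) count=1: revealed 1 new [(2,0)] -> total=2
Click 3 (2,4) count=0: revealed 5 new [(1,3) (1,4) (2,4) (3,3) (3,4)] -> total=7
Click 4 (3,1) count=2: revealed 1 new [(3,1)] -> total=8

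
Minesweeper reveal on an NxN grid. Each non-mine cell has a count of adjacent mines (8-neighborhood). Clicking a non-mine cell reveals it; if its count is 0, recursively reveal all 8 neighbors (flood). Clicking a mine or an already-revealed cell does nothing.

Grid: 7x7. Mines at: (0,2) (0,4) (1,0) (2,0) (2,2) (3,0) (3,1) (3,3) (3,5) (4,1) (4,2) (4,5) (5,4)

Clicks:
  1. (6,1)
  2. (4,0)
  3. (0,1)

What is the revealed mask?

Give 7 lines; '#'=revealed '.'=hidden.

Click 1 (6,1) count=0: revealed 8 new [(5,0) (5,1) (5,2) (5,3) (6,0) (6,1) (6,2) (6,3)] -> total=8
Click 2 (4,0) count=3: revealed 1 new [(4,0)] -> total=9
Click 3 (0,1) count=2: revealed 1 new [(0,1)] -> total=10

Answer: .#.....
.......
.......
.......
#......
####...
####...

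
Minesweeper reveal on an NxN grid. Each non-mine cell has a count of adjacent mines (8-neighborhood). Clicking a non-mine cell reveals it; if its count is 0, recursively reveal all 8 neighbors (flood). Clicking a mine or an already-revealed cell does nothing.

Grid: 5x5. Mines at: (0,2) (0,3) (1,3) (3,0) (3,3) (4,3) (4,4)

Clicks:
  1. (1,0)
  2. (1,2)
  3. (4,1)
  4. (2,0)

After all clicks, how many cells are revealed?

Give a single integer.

Click 1 (1,0) count=0: revealed 6 new [(0,0) (0,1) (1,0) (1,1) (2,0) (2,1)] -> total=6
Click 2 (1,2) count=3: revealed 1 new [(1,2)] -> total=7
Click 3 (4,1) count=1: revealed 1 new [(4,1)] -> total=8
Click 4 (2,0) count=1: revealed 0 new [(none)] -> total=8

Answer: 8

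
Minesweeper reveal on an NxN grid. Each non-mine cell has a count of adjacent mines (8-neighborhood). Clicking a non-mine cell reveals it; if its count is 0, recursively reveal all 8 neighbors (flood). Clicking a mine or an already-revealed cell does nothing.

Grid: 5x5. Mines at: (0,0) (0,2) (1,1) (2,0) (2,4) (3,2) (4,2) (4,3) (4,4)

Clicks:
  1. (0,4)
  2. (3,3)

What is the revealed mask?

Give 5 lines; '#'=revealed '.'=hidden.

Click 1 (0,4) count=0: revealed 4 new [(0,3) (0,4) (1,3) (1,4)] -> total=4
Click 2 (3,3) count=5: revealed 1 new [(3,3)] -> total=5

Answer: ...##
...##
.....
...#.
.....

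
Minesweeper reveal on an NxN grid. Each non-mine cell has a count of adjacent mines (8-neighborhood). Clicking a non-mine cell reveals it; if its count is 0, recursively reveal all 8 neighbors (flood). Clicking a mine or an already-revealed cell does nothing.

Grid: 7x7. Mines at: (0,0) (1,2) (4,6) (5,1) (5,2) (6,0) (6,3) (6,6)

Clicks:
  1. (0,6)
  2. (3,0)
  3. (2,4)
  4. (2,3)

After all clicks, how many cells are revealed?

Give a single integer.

Answer: 33

Derivation:
Click 1 (0,6) count=0: revealed 33 new [(0,3) (0,4) (0,5) (0,6) (1,0) (1,1) (1,3) (1,4) (1,5) (1,6) (2,0) (2,1) (2,2) (2,3) (2,4) (2,5) (2,6) (3,0) (3,1) (3,2) (3,3) (3,4) (3,5) (3,6) (4,0) (4,1) (4,2) (4,3) (4,4) (4,5) (5,3) (5,4) (5,5)] -> total=33
Click 2 (3,0) count=0: revealed 0 new [(none)] -> total=33
Click 3 (2,4) count=0: revealed 0 new [(none)] -> total=33
Click 4 (2,3) count=1: revealed 0 new [(none)] -> total=33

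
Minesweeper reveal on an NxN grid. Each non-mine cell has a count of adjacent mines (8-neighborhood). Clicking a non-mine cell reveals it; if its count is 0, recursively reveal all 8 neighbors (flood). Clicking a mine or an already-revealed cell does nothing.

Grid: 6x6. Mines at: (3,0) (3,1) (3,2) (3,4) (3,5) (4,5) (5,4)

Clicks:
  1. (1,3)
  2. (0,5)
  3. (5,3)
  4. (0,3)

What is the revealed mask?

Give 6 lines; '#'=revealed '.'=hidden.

Answer: ######
######
######
......
......
...#..

Derivation:
Click 1 (1,3) count=0: revealed 18 new [(0,0) (0,1) (0,2) (0,3) (0,4) (0,5) (1,0) (1,1) (1,2) (1,3) (1,4) (1,5) (2,0) (2,1) (2,2) (2,3) (2,4) (2,5)] -> total=18
Click 2 (0,5) count=0: revealed 0 new [(none)] -> total=18
Click 3 (5,3) count=1: revealed 1 new [(5,3)] -> total=19
Click 4 (0,3) count=0: revealed 0 new [(none)] -> total=19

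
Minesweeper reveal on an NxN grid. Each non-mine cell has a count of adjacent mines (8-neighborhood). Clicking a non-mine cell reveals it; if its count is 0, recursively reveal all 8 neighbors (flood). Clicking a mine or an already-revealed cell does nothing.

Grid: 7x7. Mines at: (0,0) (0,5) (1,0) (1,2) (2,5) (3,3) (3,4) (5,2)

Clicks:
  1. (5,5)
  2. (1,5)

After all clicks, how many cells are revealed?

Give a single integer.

Click 1 (5,5) count=0: revealed 14 new [(3,5) (3,6) (4,3) (4,4) (4,5) (4,6) (5,3) (5,4) (5,5) (5,6) (6,3) (6,4) (6,5) (6,6)] -> total=14
Click 2 (1,5) count=2: revealed 1 new [(1,5)] -> total=15

Answer: 15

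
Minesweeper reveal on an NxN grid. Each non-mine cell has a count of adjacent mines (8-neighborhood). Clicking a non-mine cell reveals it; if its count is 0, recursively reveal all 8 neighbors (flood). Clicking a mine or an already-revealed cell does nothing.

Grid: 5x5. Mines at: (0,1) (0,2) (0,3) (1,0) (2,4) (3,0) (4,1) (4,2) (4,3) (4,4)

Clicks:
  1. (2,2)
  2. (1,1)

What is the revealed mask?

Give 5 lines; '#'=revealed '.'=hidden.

Click 1 (2,2) count=0: revealed 9 new [(1,1) (1,2) (1,3) (2,1) (2,2) (2,3) (3,1) (3,2) (3,3)] -> total=9
Click 2 (1,1) count=3: revealed 0 new [(none)] -> total=9

Answer: .....
.###.
.###.
.###.
.....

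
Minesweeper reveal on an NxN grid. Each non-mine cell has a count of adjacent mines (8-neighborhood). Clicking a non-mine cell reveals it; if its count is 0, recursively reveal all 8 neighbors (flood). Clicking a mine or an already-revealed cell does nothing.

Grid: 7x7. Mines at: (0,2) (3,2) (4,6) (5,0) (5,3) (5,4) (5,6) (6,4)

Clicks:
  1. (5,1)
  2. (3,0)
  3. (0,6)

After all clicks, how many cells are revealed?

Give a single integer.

Answer: 30

Derivation:
Click 1 (5,1) count=1: revealed 1 new [(5,1)] -> total=1
Click 2 (3,0) count=0: revealed 10 new [(0,0) (0,1) (1,0) (1,1) (2,0) (2,1) (3,0) (3,1) (4,0) (4,1)] -> total=11
Click 3 (0,6) count=0: revealed 19 new [(0,3) (0,4) (0,5) (0,6) (1,3) (1,4) (1,5) (1,6) (2,3) (2,4) (2,5) (2,6) (3,3) (3,4) (3,5) (3,6) (4,3) (4,4) (4,5)] -> total=30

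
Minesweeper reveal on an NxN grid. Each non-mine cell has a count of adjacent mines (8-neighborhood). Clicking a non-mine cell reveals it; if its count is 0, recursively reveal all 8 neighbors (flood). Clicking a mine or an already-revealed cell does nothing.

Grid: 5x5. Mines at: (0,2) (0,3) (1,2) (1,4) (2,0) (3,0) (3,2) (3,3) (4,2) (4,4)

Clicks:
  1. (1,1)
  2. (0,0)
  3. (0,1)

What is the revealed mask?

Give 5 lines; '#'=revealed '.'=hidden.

Answer: ##...
##...
.....
.....
.....

Derivation:
Click 1 (1,1) count=3: revealed 1 new [(1,1)] -> total=1
Click 2 (0,0) count=0: revealed 3 new [(0,0) (0,1) (1,0)] -> total=4
Click 3 (0,1) count=2: revealed 0 new [(none)] -> total=4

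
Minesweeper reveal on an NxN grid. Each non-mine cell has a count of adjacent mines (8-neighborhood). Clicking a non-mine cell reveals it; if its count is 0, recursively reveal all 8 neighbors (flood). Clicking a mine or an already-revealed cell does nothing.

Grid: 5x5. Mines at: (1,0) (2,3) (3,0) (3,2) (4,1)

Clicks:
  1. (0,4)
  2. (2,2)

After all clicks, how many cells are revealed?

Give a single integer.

Click 1 (0,4) count=0: revealed 8 new [(0,1) (0,2) (0,3) (0,4) (1,1) (1,2) (1,3) (1,4)] -> total=8
Click 2 (2,2) count=2: revealed 1 new [(2,2)] -> total=9

Answer: 9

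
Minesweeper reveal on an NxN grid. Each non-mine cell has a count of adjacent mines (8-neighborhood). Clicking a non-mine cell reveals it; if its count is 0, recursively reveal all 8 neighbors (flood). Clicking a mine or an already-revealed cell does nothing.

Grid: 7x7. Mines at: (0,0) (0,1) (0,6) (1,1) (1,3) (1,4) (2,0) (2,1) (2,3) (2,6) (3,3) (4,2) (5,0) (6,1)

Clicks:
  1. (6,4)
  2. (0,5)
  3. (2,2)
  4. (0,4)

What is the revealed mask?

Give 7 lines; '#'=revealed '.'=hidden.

Answer: ....##.
.......
..#....
....###
...####
..#####
..#####

Derivation:
Click 1 (6,4) count=0: revealed 17 new [(3,4) (3,5) (3,6) (4,3) (4,4) (4,5) (4,6) (5,2) (5,3) (5,4) (5,5) (5,6) (6,2) (6,3) (6,4) (6,5) (6,6)] -> total=17
Click 2 (0,5) count=2: revealed 1 new [(0,5)] -> total=18
Click 3 (2,2) count=5: revealed 1 new [(2,2)] -> total=19
Click 4 (0,4) count=2: revealed 1 new [(0,4)] -> total=20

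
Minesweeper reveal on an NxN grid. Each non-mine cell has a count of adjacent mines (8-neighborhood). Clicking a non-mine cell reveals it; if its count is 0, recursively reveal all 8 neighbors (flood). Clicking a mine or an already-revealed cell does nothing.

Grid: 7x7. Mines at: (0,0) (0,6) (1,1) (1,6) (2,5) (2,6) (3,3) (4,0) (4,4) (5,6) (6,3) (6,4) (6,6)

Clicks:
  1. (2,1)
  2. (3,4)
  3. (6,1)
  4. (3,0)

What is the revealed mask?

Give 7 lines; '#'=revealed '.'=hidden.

Click 1 (2,1) count=1: revealed 1 new [(2,1)] -> total=1
Click 2 (3,4) count=3: revealed 1 new [(3,4)] -> total=2
Click 3 (6,1) count=0: revealed 6 new [(5,0) (5,1) (5,2) (6,0) (6,1) (6,2)] -> total=8
Click 4 (3,0) count=1: revealed 1 new [(3,0)] -> total=9

Answer: .......
.......
.#.....
#...#..
.......
###....
###....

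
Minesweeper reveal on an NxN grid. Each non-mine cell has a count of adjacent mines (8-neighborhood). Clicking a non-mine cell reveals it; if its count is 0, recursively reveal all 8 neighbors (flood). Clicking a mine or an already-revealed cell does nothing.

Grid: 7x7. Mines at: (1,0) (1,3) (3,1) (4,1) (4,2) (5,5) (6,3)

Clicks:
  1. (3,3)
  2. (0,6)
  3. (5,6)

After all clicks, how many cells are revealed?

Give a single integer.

Click 1 (3,3) count=1: revealed 1 new [(3,3)] -> total=1
Click 2 (0,6) count=0: revealed 17 new [(0,4) (0,5) (0,6) (1,4) (1,5) (1,6) (2,3) (2,4) (2,5) (2,6) (3,4) (3,5) (3,6) (4,3) (4,4) (4,5) (4,6)] -> total=18
Click 3 (5,6) count=1: revealed 1 new [(5,6)] -> total=19

Answer: 19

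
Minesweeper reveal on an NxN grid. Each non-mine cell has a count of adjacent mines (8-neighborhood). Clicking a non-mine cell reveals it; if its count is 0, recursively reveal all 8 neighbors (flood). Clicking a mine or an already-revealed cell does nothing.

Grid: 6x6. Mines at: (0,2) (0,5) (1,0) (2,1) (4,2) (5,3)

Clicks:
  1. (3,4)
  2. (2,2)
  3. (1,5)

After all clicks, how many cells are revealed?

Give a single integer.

Answer: 17

Derivation:
Click 1 (3,4) count=0: revealed 17 new [(1,2) (1,3) (1,4) (1,5) (2,2) (2,3) (2,4) (2,5) (3,2) (3,3) (3,4) (3,5) (4,3) (4,4) (4,5) (5,4) (5,5)] -> total=17
Click 2 (2,2) count=1: revealed 0 new [(none)] -> total=17
Click 3 (1,5) count=1: revealed 0 new [(none)] -> total=17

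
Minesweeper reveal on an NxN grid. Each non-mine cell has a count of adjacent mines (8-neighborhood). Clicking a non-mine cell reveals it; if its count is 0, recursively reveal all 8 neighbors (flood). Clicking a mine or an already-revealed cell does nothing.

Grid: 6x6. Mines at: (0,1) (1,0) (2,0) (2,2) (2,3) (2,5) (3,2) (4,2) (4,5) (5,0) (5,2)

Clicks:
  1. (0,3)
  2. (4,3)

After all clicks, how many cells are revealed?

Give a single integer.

Click 1 (0,3) count=0: revealed 8 new [(0,2) (0,3) (0,4) (0,5) (1,2) (1,3) (1,4) (1,5)] -> total=8
Click 2 (4,3) count=3: revealed 1 new [(4,3)] -> total=9

Answer: 9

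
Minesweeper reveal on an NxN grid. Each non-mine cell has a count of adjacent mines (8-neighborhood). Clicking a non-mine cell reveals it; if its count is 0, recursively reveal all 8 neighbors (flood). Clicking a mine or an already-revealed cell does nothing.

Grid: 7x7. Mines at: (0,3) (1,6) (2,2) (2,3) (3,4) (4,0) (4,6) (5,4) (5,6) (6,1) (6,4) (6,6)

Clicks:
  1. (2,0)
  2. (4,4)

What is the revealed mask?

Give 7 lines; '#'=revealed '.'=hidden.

Click 1 (2,0) count=0: revealed 10 new [(0,0) (0,1) (0,2) (1,0) (1,1) (1,2) (2,0) (2,1) (3,0) (3,1)] -> total=10
Click 2 (4,4) count=2: revealed 1 new [(4,4)] -> total=11

Answer: ###....
###....
##.....
##.....
....#..
.......
.......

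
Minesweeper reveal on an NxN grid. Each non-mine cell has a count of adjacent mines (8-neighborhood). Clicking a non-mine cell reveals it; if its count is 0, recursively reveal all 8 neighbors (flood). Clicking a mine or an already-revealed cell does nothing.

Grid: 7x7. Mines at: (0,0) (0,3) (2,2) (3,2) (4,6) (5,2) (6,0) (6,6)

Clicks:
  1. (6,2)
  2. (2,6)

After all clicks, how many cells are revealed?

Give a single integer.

Answer: 25

Derivation:
Click 1 (6,2) count=1: revealed 1 new [(6,2)] -> total=1
Click 2 (2,6) count=0: revealed 24 new [(0,4) (0,5) (0,6) (1,3) (1,4) (1,5) (1,6) (2,3) (2,4) (2,5) (2,6) (3,3) (3,4) (3,5) (3,6) (4,3) (4,4) (4,5) (5,3) (5,4) (5,5) (6,3) (6,4) (6,5)] -> total=25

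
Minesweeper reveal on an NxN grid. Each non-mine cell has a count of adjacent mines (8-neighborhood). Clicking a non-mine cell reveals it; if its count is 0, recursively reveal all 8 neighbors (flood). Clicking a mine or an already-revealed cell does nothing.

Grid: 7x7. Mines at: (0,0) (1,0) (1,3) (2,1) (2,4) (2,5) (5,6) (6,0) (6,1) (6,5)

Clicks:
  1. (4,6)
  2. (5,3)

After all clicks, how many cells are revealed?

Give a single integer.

Answer: 22

Derivation:
Click 1 (4,6) count=1: revealed 1 new [(4,6)] -> total=1
Click 2 (5,3) count=0: revealed 21 new [(3,0) (3,1) (3,2) (3,3) (3,4) (3,5) (4,0) (4,1) (4,2) (4,3) (4,4) (4,5) (5,0) (5,1) (5,2) (5,3) (5,4) (5,5) (6,2) (6,3) (6,4)] -> total=22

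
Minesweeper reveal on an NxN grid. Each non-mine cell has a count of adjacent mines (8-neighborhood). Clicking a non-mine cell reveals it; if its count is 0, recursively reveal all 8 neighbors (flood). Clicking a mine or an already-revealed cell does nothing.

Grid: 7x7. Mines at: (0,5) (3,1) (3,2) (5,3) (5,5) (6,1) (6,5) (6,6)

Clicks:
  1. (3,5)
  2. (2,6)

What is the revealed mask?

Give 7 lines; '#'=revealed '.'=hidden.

Click 1 (3,5) count=0: revealed 27 new [(0,0) (0,1) (0,2) (0,3) (0,4) (1,0) (1,1) (1,2) (1,3) (1,4) (1,5) (1,6) (2,0) (2,1) (2,2) (2,3) (2,4) (2,5) (2,6) (3,3) (3,4) (3,5) (3,6) (4,3) (4,4) (4,5) (4,6)] -> total=27
Click 2 (2,6) count=0: revealed 0 new [(none)] -> total=27

Answer: #####..
#######
#######
...####
...####
.......
.......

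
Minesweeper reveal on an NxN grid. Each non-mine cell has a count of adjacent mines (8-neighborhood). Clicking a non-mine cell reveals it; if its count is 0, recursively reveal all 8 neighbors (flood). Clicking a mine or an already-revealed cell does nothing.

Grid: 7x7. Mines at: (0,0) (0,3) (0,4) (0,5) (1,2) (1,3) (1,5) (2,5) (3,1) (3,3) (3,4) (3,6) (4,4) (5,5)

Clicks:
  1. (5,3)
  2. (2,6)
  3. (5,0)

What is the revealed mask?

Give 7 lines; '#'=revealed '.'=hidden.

Answer: .......
.......
......#
.......
####...
#####..
#####..

Derivation:
Click 1 (5,3) count=1: revealed 1 new [(5,3)] -> total=1
Click 2 (2,6) count=3: revealed 1 new [(2,6)] -> total=2
Click 3 (5,0) count=0: revealed 13 new [(4,0) (4,1) (4,2) (4,3) (5,0) (5,1) (5,2) (5,4) (6,0) (6,1) (6,2) (6,3) (6,4)] -> total=15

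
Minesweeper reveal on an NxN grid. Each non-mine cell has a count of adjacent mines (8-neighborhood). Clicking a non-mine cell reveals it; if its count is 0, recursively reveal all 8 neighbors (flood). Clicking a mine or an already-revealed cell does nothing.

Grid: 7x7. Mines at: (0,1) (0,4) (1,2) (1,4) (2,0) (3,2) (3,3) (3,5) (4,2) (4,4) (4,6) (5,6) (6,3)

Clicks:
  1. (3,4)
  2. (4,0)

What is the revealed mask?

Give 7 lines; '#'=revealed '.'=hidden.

Answer: .......
.......
.......
##..#..
##.....
###....
###....

Derivation:
Click 1 (3,4) count=3: revealed 1 new [(3,4)] -> total=1
Click 2 (4,0) count=0: revealed 10 new [(3,0) (3,1) (4,0) (4,1) (5,0) (5,1) (5,2) (6,0) (6,1) (6,2)] -> total=11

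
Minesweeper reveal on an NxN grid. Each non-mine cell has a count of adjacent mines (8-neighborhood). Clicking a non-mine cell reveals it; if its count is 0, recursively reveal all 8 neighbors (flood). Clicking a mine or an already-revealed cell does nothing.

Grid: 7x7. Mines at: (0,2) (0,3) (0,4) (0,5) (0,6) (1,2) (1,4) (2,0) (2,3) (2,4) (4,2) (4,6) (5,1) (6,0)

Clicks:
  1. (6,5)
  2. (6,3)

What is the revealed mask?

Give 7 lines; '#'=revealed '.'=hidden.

Answer: .......
.......
.......
...###.
...###.
..#####
..#####

Derivation:
Click 1 (6,5) count=0: revealed 16 new [(3,3) (3,4) (3,5) (4,3) (4,4) (4,5) (5,2) (5,3) (5,4) (5,5) (5,6) (6,2) (6,3) (6,4) (6,5) (6,6)] -> total=16
Click 2 (6,3) count=0: revealed 0 new [(none)] -> total=16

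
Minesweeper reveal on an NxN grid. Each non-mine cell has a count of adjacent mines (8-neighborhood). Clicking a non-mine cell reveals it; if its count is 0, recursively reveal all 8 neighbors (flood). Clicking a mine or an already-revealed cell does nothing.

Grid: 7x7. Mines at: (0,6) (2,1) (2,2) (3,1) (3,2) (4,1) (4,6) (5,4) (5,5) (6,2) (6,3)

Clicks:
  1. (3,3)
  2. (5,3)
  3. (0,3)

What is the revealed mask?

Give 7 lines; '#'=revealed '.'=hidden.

Click 1 (3,3) count=2: revealed 1 new [(3,3)] -> total=1
Click 2 (5,3) count=3: revealed 1 new [(5,3)] -> total=2
Click 3 (0,3) count=0: revealed 23 new [(0,0) (0,1) (0,2) (0,3) (0,4) (0,5) (1,0) (1,1) (1,2) (1,3) (1,4) (1,5) (1,6) (2,3) (2,4) (2,5) (2,6) (3,4) (3,5) (3,6) (4,3) (4,4) (4,5)] -> total=25

Answer: ######.
#######
...####
...####
...###.
...#...
.......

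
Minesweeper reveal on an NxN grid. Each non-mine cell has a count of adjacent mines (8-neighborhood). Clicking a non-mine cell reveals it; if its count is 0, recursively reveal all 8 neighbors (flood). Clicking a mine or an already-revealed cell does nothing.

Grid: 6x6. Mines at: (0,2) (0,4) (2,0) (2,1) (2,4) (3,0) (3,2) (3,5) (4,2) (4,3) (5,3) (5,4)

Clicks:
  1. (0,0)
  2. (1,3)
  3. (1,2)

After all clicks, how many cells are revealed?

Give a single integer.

Click 1 (0,0) count=0: revealed 4 new [(0,0) (0,1) (1,0) (1,1)] -> total=4
Click 2 (1,3) count=3: revealed 1 new [(1,3)] -> total=5
Click 3 (1,2) count=2: revealed 1 new [(1,2)] -> total=6

Answer: 6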